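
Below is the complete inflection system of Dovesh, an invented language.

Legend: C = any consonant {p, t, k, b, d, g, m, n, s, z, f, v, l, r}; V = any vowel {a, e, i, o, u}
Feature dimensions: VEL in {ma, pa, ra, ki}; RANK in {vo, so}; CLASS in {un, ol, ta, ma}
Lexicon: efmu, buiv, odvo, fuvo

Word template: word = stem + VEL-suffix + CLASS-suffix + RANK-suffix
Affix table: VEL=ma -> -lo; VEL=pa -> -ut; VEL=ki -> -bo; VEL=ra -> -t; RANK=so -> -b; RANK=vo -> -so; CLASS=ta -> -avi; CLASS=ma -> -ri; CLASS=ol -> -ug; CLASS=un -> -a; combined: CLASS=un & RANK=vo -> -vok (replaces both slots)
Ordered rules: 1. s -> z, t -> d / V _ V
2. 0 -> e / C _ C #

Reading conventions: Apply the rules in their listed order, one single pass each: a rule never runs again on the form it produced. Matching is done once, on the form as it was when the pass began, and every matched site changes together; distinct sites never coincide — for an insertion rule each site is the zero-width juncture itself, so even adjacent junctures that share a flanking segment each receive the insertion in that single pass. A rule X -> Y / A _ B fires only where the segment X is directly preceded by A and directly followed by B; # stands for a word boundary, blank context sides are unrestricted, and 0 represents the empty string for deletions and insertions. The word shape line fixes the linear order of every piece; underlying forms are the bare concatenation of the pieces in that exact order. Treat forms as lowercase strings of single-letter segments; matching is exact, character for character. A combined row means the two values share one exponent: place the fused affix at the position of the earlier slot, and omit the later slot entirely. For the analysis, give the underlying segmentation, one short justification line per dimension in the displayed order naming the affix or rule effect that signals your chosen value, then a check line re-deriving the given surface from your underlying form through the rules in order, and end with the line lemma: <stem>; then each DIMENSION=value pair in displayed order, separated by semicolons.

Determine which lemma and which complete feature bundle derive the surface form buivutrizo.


underlying: buiv-ut-ri-so
VEL=pa - signalled by the affix -ut
RANK=vo - signalled by the affix -so
CLASS=ma - signalled by the affix -ri
check: buivutriso -> buivutrizo -> buivutrizo
lemma: buiv; VEL=pa; RANK=vo; CLASS=ma


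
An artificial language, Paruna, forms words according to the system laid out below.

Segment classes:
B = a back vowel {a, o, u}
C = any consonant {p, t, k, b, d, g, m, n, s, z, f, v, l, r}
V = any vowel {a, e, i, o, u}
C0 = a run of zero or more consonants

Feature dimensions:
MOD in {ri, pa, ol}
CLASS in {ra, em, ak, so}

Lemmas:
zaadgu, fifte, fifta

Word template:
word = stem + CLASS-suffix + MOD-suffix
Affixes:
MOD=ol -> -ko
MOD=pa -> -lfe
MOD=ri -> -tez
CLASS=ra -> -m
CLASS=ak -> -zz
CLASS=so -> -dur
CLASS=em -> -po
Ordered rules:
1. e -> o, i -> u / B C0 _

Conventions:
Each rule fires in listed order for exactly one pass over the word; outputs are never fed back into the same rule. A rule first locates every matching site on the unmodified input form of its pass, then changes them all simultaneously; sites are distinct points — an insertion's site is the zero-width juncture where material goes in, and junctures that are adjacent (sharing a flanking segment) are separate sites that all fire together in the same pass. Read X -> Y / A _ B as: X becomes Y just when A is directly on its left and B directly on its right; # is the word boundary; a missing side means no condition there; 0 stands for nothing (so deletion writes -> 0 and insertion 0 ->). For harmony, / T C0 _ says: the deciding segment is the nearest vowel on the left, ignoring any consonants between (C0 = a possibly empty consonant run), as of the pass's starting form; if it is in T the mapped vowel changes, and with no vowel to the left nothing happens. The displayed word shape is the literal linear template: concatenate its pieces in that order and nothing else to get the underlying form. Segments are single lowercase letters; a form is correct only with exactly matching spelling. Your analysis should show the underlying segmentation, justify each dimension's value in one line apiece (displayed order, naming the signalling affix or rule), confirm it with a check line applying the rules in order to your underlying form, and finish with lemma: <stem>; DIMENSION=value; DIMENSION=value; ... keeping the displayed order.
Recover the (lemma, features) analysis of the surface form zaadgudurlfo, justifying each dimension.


underlying: zaadgu-dur-lfe
MOD=pa - signalled by the affix -lfe
CLASS=so - signalled by the affix -dur
check: zaadgudurlfe -> zaadgudurlfo
lemma: zaadgu; MOD=pa; CLASS=so


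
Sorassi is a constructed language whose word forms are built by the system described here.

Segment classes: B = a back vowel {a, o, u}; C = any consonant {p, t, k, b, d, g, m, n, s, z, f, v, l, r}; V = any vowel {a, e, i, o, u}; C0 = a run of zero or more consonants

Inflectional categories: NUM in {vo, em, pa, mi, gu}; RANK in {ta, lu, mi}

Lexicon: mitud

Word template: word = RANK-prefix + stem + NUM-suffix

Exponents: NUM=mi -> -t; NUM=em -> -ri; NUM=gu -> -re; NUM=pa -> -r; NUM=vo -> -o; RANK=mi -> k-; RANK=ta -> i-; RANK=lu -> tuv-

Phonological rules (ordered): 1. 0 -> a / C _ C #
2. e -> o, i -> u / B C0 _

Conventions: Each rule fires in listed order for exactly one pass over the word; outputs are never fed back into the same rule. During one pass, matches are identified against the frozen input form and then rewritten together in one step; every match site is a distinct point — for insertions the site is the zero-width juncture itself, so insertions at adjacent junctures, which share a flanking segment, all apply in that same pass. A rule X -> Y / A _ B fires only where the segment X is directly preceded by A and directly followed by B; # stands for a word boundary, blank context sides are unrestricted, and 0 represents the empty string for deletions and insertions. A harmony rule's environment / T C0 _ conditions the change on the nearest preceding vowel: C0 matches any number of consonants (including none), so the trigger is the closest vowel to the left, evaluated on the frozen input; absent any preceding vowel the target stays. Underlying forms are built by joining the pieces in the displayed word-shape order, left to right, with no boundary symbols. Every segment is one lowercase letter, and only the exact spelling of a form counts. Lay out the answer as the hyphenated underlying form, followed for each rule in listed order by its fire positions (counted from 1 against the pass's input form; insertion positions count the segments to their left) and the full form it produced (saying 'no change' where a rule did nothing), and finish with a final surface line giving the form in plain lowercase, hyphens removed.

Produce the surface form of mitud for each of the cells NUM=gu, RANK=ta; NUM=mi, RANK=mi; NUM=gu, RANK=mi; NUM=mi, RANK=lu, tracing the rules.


cell NUM=gu, RANK=ta:
underlying: i-mitud-re
1. 0 -> a / C _ C #: no change
2. e -> o, i -> u / B C0 _: fires at position(s) 8: imitudro
surface: imitudro

cell NUM=mi, RANK=mi:
underlying: k-mitud-t
1. 0 -> a / C _ C #: inserts after position(s) 6: kmitudat
2. e -> o, i -> u / B C0 _: no change
surface: kmitudat

cell NUM=gu, RANK=mi:
underlying: k-mitud-re
1. 0 -> a / C _ C #: no change
2. e -> o, i -> u / B C0 _: fires at position(s) 8: kmitudro
surface: kmitudro

cell NUM=mi, RANK=lu:
underlying: tuv-mitud-t
1. 0 -> a / C _ C #: inserts after position(s) 8: tuvmitudat
2. e -> o, i -> u / B C0 _: fires at position(s) 5: tuvmutudat
surface: tuvmutudat


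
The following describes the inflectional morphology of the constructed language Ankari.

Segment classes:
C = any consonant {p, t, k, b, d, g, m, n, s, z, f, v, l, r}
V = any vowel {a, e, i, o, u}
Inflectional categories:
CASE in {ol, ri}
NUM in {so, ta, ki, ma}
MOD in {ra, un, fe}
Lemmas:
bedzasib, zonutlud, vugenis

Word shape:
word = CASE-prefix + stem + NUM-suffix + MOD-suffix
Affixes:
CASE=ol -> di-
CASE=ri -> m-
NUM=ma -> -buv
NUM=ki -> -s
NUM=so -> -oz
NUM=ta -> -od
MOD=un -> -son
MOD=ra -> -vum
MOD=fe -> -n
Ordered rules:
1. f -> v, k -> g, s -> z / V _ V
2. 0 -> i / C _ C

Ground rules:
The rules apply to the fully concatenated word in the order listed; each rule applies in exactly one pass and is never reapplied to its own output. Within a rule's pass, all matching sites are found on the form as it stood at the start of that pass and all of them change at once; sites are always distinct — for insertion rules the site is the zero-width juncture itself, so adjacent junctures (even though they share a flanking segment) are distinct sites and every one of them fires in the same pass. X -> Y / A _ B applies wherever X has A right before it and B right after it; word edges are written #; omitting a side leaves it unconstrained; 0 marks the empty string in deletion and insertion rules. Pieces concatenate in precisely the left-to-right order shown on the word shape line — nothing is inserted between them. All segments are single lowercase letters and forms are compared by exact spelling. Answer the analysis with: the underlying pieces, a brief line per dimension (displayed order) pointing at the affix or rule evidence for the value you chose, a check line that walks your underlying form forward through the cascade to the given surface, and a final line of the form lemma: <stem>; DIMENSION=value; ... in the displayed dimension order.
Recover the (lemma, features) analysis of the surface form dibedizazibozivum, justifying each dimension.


underlying: di-bedzasib-oz-vum
CASE=ol - signalled by the affix di-
NUM=so - signalled by the affix -oz
MOD=ra - signalled by the affix -vum
check: dibedzasibozvum -> dibedzazibozvum -> dibedizazibozivum
lemma: bedzasib; CASE=ol; NUM=so; MOD=ra


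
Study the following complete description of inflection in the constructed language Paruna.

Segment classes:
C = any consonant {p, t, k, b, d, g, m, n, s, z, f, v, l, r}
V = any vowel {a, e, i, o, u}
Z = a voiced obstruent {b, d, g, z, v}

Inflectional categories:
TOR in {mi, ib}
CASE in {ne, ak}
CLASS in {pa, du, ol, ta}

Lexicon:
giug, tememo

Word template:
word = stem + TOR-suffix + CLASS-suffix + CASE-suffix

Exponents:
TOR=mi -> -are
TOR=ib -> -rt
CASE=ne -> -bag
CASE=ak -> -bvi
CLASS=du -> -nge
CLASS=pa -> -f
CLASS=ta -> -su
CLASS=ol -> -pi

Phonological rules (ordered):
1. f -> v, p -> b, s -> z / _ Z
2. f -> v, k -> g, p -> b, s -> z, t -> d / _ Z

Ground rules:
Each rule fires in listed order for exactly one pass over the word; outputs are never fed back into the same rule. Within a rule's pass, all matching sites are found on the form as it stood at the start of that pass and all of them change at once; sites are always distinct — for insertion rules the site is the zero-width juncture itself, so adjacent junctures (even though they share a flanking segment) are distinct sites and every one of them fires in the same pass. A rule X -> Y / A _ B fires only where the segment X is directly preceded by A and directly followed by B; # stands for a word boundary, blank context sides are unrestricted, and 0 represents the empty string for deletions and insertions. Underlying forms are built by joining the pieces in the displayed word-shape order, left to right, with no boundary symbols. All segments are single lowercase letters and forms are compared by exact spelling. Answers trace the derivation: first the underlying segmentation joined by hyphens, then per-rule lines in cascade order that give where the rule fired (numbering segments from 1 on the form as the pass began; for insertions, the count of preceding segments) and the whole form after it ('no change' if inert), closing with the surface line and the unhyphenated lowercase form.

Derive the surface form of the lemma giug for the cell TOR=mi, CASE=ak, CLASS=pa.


underlying: giug-are-f-bvi
1. f -> v, p -> b, s -> z / _ Z: fires at position(s) 8: giugarevbvi
2. f -> v, k -> g, p -> b, s -> z, t -> d / _ Z: no change
surface: giugarevbvi


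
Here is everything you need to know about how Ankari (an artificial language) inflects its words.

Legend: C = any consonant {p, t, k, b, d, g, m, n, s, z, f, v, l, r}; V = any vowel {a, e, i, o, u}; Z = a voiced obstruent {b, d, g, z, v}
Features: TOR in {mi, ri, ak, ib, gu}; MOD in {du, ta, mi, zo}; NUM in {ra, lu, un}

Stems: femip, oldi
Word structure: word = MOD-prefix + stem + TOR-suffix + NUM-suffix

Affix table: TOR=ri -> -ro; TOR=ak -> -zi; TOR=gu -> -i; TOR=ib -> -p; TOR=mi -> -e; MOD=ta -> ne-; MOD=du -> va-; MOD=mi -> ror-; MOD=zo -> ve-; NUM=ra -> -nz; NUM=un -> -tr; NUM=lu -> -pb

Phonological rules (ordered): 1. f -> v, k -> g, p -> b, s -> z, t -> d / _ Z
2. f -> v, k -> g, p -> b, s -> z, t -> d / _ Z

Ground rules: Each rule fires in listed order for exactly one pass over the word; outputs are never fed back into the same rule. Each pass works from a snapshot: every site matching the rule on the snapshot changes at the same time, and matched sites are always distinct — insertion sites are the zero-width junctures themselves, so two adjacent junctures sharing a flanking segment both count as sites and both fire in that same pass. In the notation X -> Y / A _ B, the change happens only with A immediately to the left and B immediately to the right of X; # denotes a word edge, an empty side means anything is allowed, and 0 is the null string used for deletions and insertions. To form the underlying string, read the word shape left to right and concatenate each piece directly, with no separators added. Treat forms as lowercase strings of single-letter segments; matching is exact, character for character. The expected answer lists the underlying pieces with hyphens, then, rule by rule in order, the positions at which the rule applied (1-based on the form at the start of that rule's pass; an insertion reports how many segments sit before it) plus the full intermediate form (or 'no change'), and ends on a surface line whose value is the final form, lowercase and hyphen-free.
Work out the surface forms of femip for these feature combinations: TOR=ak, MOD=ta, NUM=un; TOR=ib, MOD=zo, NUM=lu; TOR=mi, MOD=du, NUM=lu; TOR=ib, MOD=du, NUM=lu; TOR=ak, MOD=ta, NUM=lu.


cell TOR=ak, MOD=ta, NUM=un:
underlying: ne-femip-zi-tr
1. f -> v, k -> g, p -> b, s -> z, t -> d / _ Z: fires at position(s) 7: nefemibzitr
2. f -> v, k -> g, p -> b, s -> z, t -> d / _ Z: no change
surface: nefemibzitr

cell TOR=ib, MOD=zo, NUM=lu:
underlying: ve-femip-p-pb
1. f -> v, k -> g, p -> b, s -> z, t -> d / _ Z: fires at position(s) 9: vefemippbb
2. f -> v, k -> g, p -> b, s -> z, t -> d / _ Z: fires at position(s) 8: vefemipbbb
surface: vefemipbbb

cell TOR=mi, MOD=du, NUM=lu:
underlying: va-femip-e-pb
1. f -> v, k -> g, p -> b, s -> z, t -> d / _ Z: fires at position(s) 9: vafemipebb
2. f -> v, k -> g, p -> b, s -> z, t -> d / _ Z: no change
surface: vafemipebb

cell TOR=ib, MOD=du, NUM=lu:
underlying: va-femip-p-pb
1. f -> v, k -> g, p -> b, s -> z, t -> d / _ Z: fires at position(s) 9: vafemippbb
2. f -> v, k -> g, p -> b, s -> z, t -> d / _ Z: fires at position(s) 8: vafemipbbb
surface: vafemipbbb

cell TOR=ak, MOD=ta, NUM=lu:
underlying: ne-femip-zi-pb
1. f -> v, k -> g, p -> b, s -> z, t -> d / _ Z: fires at position(s) 7, 10: nefemibzibb
2. f -> v, k -> g, p -> b, s -> z, t -> d / _ Z: no change
surface: nefemibzibb


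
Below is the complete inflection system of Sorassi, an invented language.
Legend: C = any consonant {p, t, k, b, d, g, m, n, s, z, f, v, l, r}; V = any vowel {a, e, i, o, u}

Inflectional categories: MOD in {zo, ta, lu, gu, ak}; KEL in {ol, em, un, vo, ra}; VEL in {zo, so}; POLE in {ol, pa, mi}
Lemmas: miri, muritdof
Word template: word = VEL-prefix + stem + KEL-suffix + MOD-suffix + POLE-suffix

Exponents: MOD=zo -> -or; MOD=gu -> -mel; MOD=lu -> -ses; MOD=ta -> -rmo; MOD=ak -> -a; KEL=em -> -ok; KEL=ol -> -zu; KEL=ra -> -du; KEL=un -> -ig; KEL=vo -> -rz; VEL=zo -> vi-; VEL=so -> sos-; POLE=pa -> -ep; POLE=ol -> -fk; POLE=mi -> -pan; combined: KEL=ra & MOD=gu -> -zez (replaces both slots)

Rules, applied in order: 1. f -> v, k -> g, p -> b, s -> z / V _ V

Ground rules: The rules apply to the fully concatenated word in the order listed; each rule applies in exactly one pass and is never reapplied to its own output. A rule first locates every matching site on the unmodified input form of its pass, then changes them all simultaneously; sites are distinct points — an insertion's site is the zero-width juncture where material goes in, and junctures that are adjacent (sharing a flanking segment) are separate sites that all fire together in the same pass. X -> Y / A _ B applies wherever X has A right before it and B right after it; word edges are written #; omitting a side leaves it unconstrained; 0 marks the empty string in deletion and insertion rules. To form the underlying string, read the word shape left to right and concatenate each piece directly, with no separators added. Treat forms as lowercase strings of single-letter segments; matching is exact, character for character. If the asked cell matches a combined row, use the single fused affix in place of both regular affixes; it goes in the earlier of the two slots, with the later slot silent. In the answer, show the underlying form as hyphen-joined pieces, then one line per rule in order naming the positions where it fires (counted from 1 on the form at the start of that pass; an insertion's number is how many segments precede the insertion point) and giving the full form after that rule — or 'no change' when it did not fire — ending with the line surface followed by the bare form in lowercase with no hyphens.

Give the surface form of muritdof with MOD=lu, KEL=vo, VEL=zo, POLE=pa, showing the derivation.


underlying: vi-muritdof-rz-ses-ep
1. f -> v, k -> g, p -> b, s -> z / V _ V: fires at position(s) 15: vimuritdofrzsezep
surface: vimuritdofrzsezep


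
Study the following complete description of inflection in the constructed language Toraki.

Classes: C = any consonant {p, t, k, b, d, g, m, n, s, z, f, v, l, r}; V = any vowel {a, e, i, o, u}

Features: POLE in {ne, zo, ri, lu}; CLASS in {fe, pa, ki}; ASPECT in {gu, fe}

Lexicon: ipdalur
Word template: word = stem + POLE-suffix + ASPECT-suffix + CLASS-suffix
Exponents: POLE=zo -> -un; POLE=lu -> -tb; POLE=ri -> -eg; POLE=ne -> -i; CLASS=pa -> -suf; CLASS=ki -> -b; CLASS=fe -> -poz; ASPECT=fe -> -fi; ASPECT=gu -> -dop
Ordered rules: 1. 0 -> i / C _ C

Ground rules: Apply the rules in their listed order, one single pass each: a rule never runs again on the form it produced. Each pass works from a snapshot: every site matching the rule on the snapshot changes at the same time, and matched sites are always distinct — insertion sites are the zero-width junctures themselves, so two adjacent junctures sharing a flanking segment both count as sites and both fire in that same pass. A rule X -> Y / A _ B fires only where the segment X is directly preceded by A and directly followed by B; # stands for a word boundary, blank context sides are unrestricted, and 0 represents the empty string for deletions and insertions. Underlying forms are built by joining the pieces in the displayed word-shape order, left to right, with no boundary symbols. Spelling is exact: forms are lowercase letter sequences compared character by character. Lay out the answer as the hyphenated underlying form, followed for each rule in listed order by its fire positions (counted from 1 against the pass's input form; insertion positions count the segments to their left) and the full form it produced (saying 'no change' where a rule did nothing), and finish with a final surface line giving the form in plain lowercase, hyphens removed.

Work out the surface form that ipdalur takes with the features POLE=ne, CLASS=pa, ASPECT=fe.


underlying: ipdalur-i-fi-suf
1. 0 -> i / C _ C: inserts after position(s) 2: ipidalurifisuf
surface: ipidalurifisuf


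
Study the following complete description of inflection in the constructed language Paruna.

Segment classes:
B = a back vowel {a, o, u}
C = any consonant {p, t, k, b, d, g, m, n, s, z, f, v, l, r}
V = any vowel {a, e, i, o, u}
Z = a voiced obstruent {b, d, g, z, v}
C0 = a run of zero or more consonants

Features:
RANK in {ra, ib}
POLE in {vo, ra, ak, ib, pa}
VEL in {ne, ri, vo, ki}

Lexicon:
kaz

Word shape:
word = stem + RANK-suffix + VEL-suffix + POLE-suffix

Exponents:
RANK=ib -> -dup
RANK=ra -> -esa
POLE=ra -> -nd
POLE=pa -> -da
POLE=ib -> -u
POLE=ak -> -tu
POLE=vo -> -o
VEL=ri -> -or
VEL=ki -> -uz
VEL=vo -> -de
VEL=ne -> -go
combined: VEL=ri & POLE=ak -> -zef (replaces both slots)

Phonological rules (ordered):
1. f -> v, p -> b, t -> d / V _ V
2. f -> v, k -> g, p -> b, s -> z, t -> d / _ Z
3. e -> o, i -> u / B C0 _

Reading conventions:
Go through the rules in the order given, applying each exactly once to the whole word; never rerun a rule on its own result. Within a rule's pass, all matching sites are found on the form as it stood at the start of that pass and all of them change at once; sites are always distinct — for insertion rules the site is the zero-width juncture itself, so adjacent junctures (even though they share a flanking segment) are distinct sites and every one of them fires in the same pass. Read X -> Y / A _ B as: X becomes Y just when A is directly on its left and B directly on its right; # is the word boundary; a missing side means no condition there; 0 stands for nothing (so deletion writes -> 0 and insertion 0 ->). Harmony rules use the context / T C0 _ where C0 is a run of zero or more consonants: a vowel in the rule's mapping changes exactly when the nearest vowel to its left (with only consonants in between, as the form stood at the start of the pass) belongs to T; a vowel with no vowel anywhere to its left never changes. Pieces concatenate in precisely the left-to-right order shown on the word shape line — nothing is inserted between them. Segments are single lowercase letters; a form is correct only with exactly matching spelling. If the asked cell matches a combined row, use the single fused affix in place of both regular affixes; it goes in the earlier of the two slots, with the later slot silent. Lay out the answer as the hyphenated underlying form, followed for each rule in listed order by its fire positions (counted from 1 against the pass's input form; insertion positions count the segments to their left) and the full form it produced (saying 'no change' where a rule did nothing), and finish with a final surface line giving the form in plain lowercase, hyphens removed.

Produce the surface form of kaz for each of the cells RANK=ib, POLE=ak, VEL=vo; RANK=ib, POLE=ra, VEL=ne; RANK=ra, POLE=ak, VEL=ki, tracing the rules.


cell RANK=ib, POLE=ak, VEL=vo:
underlying: kaz-dup-de-tu
1. f -> v, p -> b, t -> d / V _ V: fires at position(s) 9: kazdupdedu
2. f -> v, k -> g, p -> b, s -> z, t -> d / _ Z: fires at position(s) 6: kazdubdedu
3. e -> o, i -> u / B C0 _: fires at position(s) 8: kazdubdodu
surface: kazdubdodu

cell RANK=ib, POLE=ra, VEL=ne:
underlying: kaz-dup-go-nd
1. f -> v, p -> b, t -> d / V _ V: no change
2. f -> v, k -> g, p -> b, s -> z, t -> d / _ Z: fires at position(s) 6: kazdubgond
3. e -> o, i -> u / B C0 _: no change
surface: kazdubgond

cell RANK=ra, POLE=ak, VEL=ki:
underlying: kaz-esa-uz-tu
1. f -> v, p -> b, t -> d / V _ V: no change
2. f -> v, k -> g, p -> b, s -> z, t -> d / _ Z: no change
3. e -> o, i -> u / B C0 _: fires at position(s) 4: kazosauztu
surface: kazosauztu


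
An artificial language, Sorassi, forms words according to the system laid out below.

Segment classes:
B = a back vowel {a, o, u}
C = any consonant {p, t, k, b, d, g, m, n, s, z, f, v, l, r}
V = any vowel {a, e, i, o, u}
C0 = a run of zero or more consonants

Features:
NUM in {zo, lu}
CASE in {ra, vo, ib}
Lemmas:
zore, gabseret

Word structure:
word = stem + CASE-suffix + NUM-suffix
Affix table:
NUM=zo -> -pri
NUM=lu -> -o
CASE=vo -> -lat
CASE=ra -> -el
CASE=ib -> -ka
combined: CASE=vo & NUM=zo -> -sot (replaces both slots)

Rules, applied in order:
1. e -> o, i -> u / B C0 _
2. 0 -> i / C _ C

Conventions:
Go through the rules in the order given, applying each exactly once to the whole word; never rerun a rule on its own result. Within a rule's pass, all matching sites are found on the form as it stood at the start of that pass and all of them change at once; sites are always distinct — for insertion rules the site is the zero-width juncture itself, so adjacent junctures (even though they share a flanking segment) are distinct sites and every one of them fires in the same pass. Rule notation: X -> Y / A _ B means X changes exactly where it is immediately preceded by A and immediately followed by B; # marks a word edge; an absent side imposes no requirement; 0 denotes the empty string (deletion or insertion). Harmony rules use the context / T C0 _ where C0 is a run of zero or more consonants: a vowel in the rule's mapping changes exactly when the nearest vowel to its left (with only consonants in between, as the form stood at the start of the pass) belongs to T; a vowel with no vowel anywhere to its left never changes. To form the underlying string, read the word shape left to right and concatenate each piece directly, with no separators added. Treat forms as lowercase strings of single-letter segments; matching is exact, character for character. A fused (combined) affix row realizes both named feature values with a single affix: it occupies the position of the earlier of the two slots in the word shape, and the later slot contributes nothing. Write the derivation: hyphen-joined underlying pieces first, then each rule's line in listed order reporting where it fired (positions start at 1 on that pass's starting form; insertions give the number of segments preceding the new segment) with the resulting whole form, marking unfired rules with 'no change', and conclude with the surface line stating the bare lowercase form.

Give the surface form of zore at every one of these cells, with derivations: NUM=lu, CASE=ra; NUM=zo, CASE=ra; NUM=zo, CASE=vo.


cell NUM=lu, CASE=ra:
underlying: zore-el-o
1. e -> o, i -> u / B C0 _: fires at position(s) 4: zoroelo
2. 0 -> i / C _ C: no change
surface: zoroelo

cell NUM=zo, CASE=ra:
underlying: zore-el-pri
1. e -> o, i -> u / B C0 _: fires at position(s) 4: zoroelpri
2. 0 -> i / C _ C: inserts after position(s) 6, 7: zoroelipiri
surface: zoroelipiri

cell NUM=zo, CASE=vo:
underlying: zore-sot
1. e -> o, i -> u / B C0 _: fires at position(s) 4: zorosot
2. 0 -> i / C _ C: no change
surface: zorosot


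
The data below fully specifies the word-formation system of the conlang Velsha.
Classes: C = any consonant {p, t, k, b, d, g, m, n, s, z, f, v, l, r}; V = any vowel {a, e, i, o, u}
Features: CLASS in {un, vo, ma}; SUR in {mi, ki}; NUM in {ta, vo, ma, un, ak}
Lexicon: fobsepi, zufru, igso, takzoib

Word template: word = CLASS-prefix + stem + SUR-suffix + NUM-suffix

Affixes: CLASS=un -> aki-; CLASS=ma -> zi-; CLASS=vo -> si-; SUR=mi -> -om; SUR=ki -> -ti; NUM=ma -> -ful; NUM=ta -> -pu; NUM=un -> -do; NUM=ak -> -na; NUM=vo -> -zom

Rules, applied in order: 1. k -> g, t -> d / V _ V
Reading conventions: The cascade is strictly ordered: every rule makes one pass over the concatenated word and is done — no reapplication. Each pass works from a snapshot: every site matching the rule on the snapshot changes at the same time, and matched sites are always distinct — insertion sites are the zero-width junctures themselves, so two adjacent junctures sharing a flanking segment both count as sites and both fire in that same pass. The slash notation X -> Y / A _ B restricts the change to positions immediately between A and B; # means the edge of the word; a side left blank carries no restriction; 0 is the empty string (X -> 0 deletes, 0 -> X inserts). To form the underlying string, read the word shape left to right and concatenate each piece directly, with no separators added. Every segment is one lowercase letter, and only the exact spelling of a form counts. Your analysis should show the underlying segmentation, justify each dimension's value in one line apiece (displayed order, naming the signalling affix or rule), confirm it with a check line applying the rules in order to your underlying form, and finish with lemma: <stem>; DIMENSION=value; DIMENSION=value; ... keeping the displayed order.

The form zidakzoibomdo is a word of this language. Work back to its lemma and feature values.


underlying: zi-takzoib-om-do
CLASS=ma - signalled by the affix zi-
SUR=mi - signalled by the affix -om
NUM=un - signalled by the affix -do
check: zitakzoibomdo -> zidakzoibomdo
lemma: takzoib; CLASS=ma; SUR=mi; NUM=un


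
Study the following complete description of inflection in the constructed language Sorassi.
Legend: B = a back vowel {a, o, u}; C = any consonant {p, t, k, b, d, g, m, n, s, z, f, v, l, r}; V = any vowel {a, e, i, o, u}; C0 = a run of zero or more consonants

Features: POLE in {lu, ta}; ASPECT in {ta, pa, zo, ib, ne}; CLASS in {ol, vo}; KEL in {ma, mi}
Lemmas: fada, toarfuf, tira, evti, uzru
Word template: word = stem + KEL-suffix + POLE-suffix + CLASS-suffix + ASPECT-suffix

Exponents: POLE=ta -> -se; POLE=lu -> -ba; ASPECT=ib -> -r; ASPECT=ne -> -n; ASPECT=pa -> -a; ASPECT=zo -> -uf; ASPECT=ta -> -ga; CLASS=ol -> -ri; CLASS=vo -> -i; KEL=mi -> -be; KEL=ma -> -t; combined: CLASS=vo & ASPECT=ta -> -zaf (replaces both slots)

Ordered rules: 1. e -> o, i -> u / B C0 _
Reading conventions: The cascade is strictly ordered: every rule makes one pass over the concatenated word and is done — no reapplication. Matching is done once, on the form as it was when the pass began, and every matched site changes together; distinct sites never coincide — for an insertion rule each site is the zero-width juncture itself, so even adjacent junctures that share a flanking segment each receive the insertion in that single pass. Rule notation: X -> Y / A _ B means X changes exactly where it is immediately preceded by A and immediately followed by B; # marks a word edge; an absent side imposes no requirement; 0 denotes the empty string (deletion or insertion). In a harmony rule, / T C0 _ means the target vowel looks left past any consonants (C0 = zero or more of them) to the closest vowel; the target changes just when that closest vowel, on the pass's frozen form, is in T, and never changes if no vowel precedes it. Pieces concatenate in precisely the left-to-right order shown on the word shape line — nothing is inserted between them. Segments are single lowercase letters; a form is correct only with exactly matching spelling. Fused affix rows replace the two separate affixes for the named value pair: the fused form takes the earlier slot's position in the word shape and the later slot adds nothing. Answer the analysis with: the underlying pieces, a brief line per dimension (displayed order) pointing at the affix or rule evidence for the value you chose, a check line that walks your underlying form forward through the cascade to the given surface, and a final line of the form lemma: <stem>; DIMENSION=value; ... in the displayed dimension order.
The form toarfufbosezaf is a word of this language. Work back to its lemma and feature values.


underlying: toarfuf-be-se-zaf
POLE=ta - signalled by the affix -se
ASPECT=ta - signalled by the combined affix row
CLASS=vo - signalled by the combined affix row
KEL=mi - signalled by the affix -be
check: toarfufbesezaf -> toarfufbosezaf
lemma: toarfuf; POLE=ta; ASPECT=ta; CLASS=vo; KEL=mi


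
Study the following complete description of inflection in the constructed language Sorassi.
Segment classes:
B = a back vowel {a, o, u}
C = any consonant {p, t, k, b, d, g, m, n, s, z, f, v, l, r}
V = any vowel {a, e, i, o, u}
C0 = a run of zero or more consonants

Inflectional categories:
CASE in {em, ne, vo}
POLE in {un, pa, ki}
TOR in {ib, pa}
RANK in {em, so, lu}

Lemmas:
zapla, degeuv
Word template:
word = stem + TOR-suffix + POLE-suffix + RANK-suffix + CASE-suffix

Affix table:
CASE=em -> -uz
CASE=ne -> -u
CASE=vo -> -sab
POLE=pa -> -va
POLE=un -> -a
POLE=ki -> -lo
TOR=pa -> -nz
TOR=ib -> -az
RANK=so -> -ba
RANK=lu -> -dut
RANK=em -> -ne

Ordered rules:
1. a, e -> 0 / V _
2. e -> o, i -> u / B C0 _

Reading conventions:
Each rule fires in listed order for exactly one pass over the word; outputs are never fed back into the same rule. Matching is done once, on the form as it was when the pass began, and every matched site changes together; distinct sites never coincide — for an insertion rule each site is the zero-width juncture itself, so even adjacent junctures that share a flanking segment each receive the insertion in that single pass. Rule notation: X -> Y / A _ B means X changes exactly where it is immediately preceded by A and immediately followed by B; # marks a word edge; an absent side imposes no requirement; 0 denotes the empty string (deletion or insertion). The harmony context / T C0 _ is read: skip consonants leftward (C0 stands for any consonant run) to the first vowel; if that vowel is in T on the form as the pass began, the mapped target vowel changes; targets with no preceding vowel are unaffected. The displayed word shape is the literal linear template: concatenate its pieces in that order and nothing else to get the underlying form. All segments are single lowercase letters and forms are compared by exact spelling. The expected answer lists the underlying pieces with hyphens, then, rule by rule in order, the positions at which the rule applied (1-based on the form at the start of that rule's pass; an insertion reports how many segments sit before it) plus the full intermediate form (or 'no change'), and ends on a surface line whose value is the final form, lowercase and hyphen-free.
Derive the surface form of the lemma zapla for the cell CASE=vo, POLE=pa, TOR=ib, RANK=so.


underlying: zapla-az-va-ba-sab
1. a, e -> 0 / V _: fires at position(s) 6: zaplazvabasab
2. e -> o, i -> u / B C0 _: no change
surface: zaplazvabasab


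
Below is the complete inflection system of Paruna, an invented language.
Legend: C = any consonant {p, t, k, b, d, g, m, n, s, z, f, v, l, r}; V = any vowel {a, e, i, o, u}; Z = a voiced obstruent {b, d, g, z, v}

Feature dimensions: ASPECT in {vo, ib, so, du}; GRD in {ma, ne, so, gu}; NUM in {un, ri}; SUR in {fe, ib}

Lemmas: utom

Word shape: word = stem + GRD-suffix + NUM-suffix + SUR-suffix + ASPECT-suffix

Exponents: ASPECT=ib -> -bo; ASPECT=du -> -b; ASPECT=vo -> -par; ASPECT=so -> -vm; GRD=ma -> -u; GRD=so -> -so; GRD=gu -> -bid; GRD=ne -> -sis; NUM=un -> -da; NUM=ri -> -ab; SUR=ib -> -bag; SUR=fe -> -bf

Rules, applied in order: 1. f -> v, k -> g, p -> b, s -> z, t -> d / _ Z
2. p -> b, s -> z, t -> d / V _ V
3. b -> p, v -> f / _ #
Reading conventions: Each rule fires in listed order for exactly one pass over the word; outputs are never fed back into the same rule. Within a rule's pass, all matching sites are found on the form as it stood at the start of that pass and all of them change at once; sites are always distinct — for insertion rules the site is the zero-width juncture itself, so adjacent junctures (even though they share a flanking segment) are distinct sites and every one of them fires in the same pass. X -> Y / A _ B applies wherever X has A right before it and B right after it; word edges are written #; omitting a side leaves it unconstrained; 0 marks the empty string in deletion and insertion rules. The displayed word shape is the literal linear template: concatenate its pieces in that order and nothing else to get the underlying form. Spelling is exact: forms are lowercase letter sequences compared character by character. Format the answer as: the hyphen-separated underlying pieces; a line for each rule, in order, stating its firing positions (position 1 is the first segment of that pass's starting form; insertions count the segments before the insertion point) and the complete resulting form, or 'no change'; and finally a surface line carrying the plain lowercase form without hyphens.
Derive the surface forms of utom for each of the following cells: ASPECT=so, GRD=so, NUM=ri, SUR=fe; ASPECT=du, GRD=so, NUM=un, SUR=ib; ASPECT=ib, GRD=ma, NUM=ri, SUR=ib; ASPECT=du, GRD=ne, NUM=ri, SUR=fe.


cell ASPECT=so, GRD=so, NUM=ri, SUR=fe:
underlying: utom-so-ab-bf-vm
1. f -> v, k -> g, p -> b, s -> z, t -> d / _ Z: fires at position(s) 10: utomsoabbvvm
2. p -> b, s -> z, t -> d / V _ V: fires at position(s) 2: udomsoabbvvm
3. b -> p, v -> f / _ #: no change
surface: udomsoabbvvm

cell ASPECT=du, GRD=so, NUM=un, SUR=ib:
underlying: utom-so-da-bag-b
1. f -> v, k -> g, p -> b, s -> z, t -> d / _ Z: no change
2. p -> b, s -> z, t -> d / V _ V: fires at position(s) 2: udomsodabagb
3. b -> p, v -> f / _ #: fires at position(s) 12: udomsodabagp
surface: udomsodabagp

cell ASPECT=ib, GRD=ma, NUM=ri, SUR=ib:
underlying: utom-u-ab-bag-bo
1. f -> v, k -> g, p -> b, s -> z, t -> d / _ Z: no change
2. p -> b, s -> z, t -> d / V _ V: fires at position(s) 2: udomuabbagbo
3. b -> p, v -> f / _ #: no change
surface: udomuabbagbo

cell ASPECT=du, GRD=ne, NUM=ri, SUR=fe:
underlying: utom-sis-ab-bf-b
1. f -> v, k -> g, p -> b, s -> z, t -> d / _ Z: fires at position(s) 11: utomsisabbvb
2. p -> b, s -> z, t -> d / V _ V: fires at position(s) 2, 7: udomsizabbvb
3. b -> p, v -> f / _ #: fires at position(s) 12: udomsizabbvp
surface: udomsizabbvp


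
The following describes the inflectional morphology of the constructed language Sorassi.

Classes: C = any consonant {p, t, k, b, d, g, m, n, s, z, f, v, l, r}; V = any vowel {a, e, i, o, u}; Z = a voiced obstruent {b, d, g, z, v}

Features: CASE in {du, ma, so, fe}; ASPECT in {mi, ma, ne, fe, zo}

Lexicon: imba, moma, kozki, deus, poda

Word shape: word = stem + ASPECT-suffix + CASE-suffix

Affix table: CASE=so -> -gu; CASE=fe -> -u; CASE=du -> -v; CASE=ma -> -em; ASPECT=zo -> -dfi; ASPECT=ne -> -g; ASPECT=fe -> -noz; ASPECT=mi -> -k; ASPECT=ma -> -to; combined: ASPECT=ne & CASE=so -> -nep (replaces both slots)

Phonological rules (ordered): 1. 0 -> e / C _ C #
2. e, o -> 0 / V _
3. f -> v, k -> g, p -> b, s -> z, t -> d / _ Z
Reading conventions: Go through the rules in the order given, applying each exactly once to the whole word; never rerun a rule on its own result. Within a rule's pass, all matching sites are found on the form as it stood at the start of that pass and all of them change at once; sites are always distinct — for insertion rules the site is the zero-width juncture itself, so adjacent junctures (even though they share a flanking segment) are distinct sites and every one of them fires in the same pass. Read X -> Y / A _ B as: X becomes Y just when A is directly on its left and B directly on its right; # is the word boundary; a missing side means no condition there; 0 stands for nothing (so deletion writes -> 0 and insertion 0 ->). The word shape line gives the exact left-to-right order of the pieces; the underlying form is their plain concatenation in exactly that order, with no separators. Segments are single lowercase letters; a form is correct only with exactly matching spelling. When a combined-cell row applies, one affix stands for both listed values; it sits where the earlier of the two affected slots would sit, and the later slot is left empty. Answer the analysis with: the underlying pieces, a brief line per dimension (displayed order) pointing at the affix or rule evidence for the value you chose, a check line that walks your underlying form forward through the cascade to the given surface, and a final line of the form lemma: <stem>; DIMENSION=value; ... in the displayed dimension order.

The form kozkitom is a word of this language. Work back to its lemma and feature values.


underlying: kozki-to-em
CASE=ma - signalled by the affix -em
ASPECT=ma - signalled by the affix -to
check: kozkitoem -> kozkitoem -> kozkitom -> kozkitom
lemma: kozki; CASE=ma; ASPECT=ma


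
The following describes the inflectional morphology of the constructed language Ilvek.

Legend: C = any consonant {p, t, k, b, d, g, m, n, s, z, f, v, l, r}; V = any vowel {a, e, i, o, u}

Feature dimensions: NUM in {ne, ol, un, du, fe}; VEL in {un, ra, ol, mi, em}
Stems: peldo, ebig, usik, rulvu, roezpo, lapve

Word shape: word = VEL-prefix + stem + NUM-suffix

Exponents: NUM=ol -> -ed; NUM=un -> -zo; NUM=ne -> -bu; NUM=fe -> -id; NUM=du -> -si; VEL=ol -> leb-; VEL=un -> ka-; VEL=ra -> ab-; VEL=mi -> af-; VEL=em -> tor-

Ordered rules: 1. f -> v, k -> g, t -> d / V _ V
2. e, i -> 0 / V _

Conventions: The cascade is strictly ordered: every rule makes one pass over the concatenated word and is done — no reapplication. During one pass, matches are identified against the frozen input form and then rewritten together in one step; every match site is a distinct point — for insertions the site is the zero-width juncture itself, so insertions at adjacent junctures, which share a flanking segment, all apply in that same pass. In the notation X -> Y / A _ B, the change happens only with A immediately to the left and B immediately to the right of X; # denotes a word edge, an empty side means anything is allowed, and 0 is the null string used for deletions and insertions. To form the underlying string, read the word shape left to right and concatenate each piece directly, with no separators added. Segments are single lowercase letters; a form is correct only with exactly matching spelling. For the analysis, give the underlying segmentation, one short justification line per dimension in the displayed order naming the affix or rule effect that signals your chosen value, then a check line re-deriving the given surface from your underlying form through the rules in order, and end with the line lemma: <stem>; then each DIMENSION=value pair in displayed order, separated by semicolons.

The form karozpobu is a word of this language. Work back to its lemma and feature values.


underlying: ka-roezpo-bu
NUM=ne - signalled by the affix -bu
VEL=un - signalled by the affix ka-
check: karoezpobu -> karoezpobu -> karozpobu
lemma: roezpo; NUM=ne; VEL=un
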